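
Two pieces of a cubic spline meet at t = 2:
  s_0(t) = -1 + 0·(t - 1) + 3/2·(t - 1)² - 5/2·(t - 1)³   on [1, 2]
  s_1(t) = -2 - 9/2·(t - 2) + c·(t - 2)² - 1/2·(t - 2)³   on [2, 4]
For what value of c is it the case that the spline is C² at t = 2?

-6

s_0''(t) = 3 - 15·(t - 1), so s_0''(2) = -12. On the right, s_1''(2) = 2c, so c = -6.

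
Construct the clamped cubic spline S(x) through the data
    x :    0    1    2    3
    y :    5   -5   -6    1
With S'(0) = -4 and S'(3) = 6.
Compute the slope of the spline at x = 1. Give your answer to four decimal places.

Write σ_i for S''(x_i). With h_i = 1, 1, 1 and divided differences Δ_i = -10, -1, 7, the continuity of S' gives the tridiagonal system
  1·σ_0 + 4·σ_1 + 1·σ_2 = 6(Δ_1 - Δ_0) = 54
  1·σ_1 + 4·σ_2 + 1·σ_3 = 6(Δ_2 - Δ_1) = 48
Clamped end conditions give two more equations: 2h_0·σ_0 + h_0·σ_1 = 6(Δ_0 - S'(0)) = -36 and h_2·σ_2 + 2h_2·σ_3 = 6(S'(3) - Δ_2) = -6.
Solving: σ_0 = -404/15, σ_1 = 268/15, σ_2 = 142/15, σ_3 = -116/15.
On [1, 2], S'(x) = b_1 + 2c_1·(x - 1) + 3d_1·(x - 1)² with b_1 = Δ_1 - h_1(2σ_1 + σ_2)/6 = -128/15, c_1 = σ_1/2 = 134/15, d_1 = (σ_2 - σ_1)/(6h_1) = -7/5. So S'(1) = -128/15.

-8.5333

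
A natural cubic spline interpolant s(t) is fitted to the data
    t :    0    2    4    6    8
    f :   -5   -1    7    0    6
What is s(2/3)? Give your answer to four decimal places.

Let σ_i = s''(x_i). Step sizes h_i = 2, 2, 2, 2; slopes of the chords Δ_i = (y_(i+1) - y_i)/h_i = 2, 4, -7/2, 3.
  2·σ_0 + 8·σ_1 + 2·σ_2 = 6(Δ_1 - Δ_0) = 12
  2·σ_1 + 8·σ_2 + 2·σ_3 = 6(Δ_2 - Δ_1) = -45
  2·σ_2 + 8·σ_3 + 2·σ_4 = 6(Δ_3 - Δ_2) = 39
Natural end conditions: σ_0 = σ_4 = 0.
Solving the tridiagonal system: σ_0 = 0, σ_1 = 57/16, σ_2 = -33/4, σ_3 = 111/16, σ_4 = 0.
On [0, 2], s(t) = -5 + 13/16·t + 0·t² + 19/64·t³.
With t = 2/3: s(2/3) = -118/27.

-4.3704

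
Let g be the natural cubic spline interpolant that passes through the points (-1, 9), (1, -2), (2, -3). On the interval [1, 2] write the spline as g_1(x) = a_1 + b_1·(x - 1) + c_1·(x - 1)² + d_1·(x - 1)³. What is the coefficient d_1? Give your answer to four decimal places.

Let M_i = g''(x_i). Step sizes h_i = 2, 1; slopes of the chords Δ_i = (y_(i+1) - y_i)/h_i = -11/2, -1.
  2·M_0 + 6·M_1 + 1·M_2 = 6(Δ_1 - Δ_0) = 27
Natural end conditions: M_0 = M_2 = 0.
Forward elimination and back-substitution give M_0 = 0, M_1 = 9/2, M_2 = 0.
On [1, 2], with g_1(x) = a_1 + b_1·(x - 1) + c_1·(x - 1)² + d_1·(x - 1)³: c_1 = M_1/2 = 9/4, d_1 = (M_2 - M_1)/(6h_1) = -3/4, b_1 = Δ_1 - h_1(2M_1 + M_2)/6 = -5/2.

-0.7500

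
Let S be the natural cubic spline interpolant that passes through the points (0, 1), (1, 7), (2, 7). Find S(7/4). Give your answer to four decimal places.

With M_i denoting the second derivative at x_i, h_i = 1, 1, and Δ_i = (y_(i+1) − y_i)/h_i = 6, 0:
  1·M_0 + 4·M_1 + 1·M_2 = 6(Δ_1 - Δ_0) = -36
Natural end conditions: M_0 = M_2 = 0.
Hence M_0 = 0, M_1 = -9, M_2 = 0.
On [1, 2], S(x) = 7 + 3·(x - 1) - 9/2·(x - 1)² + 3/2·(x - 1)³.
With (x - 1) = 3/4: S(7/4) = 941/128.

7.3516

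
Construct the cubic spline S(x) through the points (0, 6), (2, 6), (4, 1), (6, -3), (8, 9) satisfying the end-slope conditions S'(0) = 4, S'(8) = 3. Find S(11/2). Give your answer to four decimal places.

Write σ_i for S''(x_i). With h_i = 2, 2, 2, 2 and divided differences Δ_i = 0, -5/2, -2, 6, the continuity of S' gives the tridiagonal system
  2·σ_0 + 8·σ_1 + 2·σ_2 = 6(Δ_1 - Δ_0) = -15
  2·σ_1 + 8·σ_2 + 2·σ_3 = 6(Δ_2 - Δ_1) = 3
  2·σ_2 + 8·σ_3 + 2·σ_4 = 6(Δ_3 - Δ_2) = 48
Clamped end conditions give two more equations: 2h_0·σ_0 + h_0·σ_1 = 6(Δ_0 - S'(0)) = -24 and h_3·σ_3 + 2h_3·σ_4 = 6(S'(8) - Δ_3) = -18.
Forward elimination and back-substitution give σ_0 = -677/112, σ_1 = 5/56, σ_2 = -29/16, σ_3 = 485/56, σ_4 = -989/112.
On [4, 6], S(x) = 1 - 103/28·(x - 4) - 29/32·(x - 4)² + 391/448·(x - 4)³.
With (x - 4) = 3/2: S(11/2) = -1849/512.

-3.6113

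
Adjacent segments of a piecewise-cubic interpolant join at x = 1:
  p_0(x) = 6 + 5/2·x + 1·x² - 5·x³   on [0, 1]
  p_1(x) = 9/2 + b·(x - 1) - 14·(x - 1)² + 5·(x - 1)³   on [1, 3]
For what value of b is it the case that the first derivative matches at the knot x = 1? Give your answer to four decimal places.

-10.5000

p_0'(x) = 5/2 + 2·x - 15·x², so p_0'(1) = -21/2. On the right, p_1'(1) = b, so b = -21/2.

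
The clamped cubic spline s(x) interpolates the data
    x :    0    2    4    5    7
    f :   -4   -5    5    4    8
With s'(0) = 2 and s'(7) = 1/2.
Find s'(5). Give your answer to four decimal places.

-0.4959

Put σ_i = s'' at the i-th knot. Here h = (2, 2, 1, 2) and Δ = (-1/2, 5, -1, 2), so the interior equations h_(i-1)·σ_(i-1) + 2(h_(i-1)+h_i)·σ_i + h_i·σ_(i+1) = 6(Δ_i − Δ_(i-1)) read
  2·σ_0 + 8·σ_1 + 2·σ_2 = 6(Δ_1 - Δ_0) = 33
  2·σ_1 + 6·σ_2 + 1·σ_3 = 6(Δ_2 - Δ_1) = -36
  1·σ_2 + 6·σ_3 + 2·σ_4 = 6(Δ_3 - Δ_2) = 18
Clamped end conditions give two more equations: 2h_0·σ_0 + h_0·σ_1 = 6(Δ_0 - s'(0)) = -15 and h_3·σ_3 + 2h_3·σ_4 = 6(s'(7) - Δ_3) = -9.
Solving: σ_0 = -492/61, σ_1 = 1053/122, σ_2 = -1215/122, σ_3 = 396/61, σ_4 = -1341/244.
On [5, 7], s'(x) = b_3 + 2c_3·(x - 5) + 3d_3·(x - 5)² with b_3 = Δ_3 - h_3(2σ_3 + σ_4)/6 = -121/244, c_3 = σ_3/2 = 198/61, d_3 = (σ_4 - σ_3)/(6h_3) = -975/976. So s'(5) = -121/244.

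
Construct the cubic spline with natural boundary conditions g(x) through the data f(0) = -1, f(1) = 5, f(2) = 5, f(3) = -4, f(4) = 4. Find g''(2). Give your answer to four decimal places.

-20.1429

Write m_i for g''(x_i). With h_i = 1, 1, 1, 1 and divided differences Δ_i = 6, 0, -9, 8, the continuity of g' gives the tridiagonal system
  1·m_0 + 4·m_1 + 1·m_2 = 6(Δ_1 - Δ_0) = -36
  1·m_1 + 4·m_2 + 1·m_3 = 6(Δ_2 - Δ_1) = -54
  1·m_2 + 4·m_3 + 1·m_4 = 6(Δ_3 - Δ_2) = 102
Natural end conditions: m_0 = m_4 = 0.
Forward elimination and back-substitution give m_0 = 0, m_1 = -111/28, m_2 = -141/7, m_3 = 855/28, m_4 = 0.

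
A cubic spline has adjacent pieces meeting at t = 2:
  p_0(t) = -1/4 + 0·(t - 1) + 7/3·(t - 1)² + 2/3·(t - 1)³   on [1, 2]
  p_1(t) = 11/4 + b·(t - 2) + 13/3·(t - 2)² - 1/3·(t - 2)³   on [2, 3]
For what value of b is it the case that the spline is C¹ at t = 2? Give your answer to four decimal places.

p_0'(t) = 0 + 14/3·(t - 1) + 2·(t - 1)², so p_0'(2) = 20/3. On the right, p_1'(2) = b, so b = 20/3.

6.6667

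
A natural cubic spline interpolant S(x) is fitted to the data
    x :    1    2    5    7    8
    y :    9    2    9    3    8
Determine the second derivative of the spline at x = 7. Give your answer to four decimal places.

With M_i denoting the second derivative at x_i, h_i = 1, 3, 2, 1, and Δ_i = (y_(i+1) − y_i)/h_i = -7, 7/3, -3, 5:
  1·M_0 + 8·M_1 + 3·M_2 = 6(Δ_1 - Δ_0) = 56
  3·M_1 + 10·M_2 + 2·M_3 = 6(Δ_2 - Δ_1) = -32
  2·M_2 + 6·M_3 + 1·M_4 = 6(Δ_3 - Δ_2) = 48
Natural end conditions: M_0 = M_4 = 0.
Forward elimination and back-substitution give M_0 = 0, M_1 = 2000/197, M_2 = -1656/197, M_3 = 2128/197, M_4 = 0.

10.8020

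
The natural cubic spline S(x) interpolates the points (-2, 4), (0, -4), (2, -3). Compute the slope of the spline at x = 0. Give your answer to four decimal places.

-1.7500

Let M_i = S''(x_i). Step sizes h_i = 2, 2; slopes of the chords Δ_i = (y_(i+1) - y_i)/h_i = -4, 1/2.
  2·M_0 + 8·M_1 + 2·M_2 = 6(Δ_1 - Δ_0) = 27
Natural end conditions: M_0 = M_2 = 0.
Solving the tridiagonal system: M_0 = 0, M_1 = 27/8, M_2 = 0.
On [0, 2], S'(x) = b_1 + 2c_1·x + 3d_1·x² with b_1 = Δ_1 - h_1(2M_1 + M_2)/6 = -7/4, c_1 = M_1/2 = 27/16, d_1 = (M_2 - M_1)/(6h_1) = -9/32. So S'(0) = -7/4.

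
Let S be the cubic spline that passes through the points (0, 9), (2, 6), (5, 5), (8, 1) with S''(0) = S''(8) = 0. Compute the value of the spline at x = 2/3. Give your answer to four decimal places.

With m_i denoting the second derivative at x_i, h_i = 2, 3, 3, and Δ_i = (y_(i+1) − y_i)/h_i = -3/2, -1/3, -4/3:
  2·m_0 + 10·m_1 + 3·m_2 = 6(Δ_1 - Δ_0) = 7
  3·m_1 + 12·m_2 + 3·m_3 = 6(Δ_2 - Δ_1) = -6
Natural end conditions: m_0 = m_3 = 0.
Solving the tridiagonal system: m_0 = 0, m_1 = 34/37, m_2 = -27/37, m_3 = 0.
On [0, 2], S(x) = 9 - 401/222·x + 0·x² + 17/222·x³.
With x = 2/3: S(2/3) = 23432/2997.

7.8185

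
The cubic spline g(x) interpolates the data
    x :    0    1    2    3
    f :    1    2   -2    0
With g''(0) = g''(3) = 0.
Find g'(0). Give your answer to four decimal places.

2.7333

With M_i denoting the second derivative at x_i, h_i = 1, 1, 1, and Δ_i = (y_(i+1) − y_i)/h_i = 1, -4, 2:
  1·M_0 + 4·M_1 + 1·M_2 = 6(Δ_1 - Δ_0) = -30
  1·M_1 + 4·M_2 + 1·M_3 = 6(Δ_2 - Δ_1) = 36
Natural end conditions: M_0 = M_3 = 0.
Hence M_0 = 0, M_1 = -52/5, M_2 = 58/5, M_3 = 0.
On [0, 1], g'(x) = b_0 + 2c_0·x + 3d_0·x² with b_0 = Δ_0 - h_0(2M_0 + M_1)/6 = 41/15, c_0 = M_0/2 = 0, d_0 = (M_1 - M_0)/(6h_0) = -26/15. So g'(0) = 41/15.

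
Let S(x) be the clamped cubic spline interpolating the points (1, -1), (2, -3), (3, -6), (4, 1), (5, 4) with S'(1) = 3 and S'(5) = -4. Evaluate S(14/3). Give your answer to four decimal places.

4.4021

Put m_i = S'' at the i-th knot. Here h = (1, 1, 1, 1) and Δ = (-2, -3, 7, 3), so the interior equations h_(i-1)·m_(i-1) + 2(h_(i-1)+h_i)·m_i + h_i·m_(i+1) = 6(Δ_i − Δ_(i-1)) read
  1·m_0 + 4·m_1 + 1·m_2 = 6(Δ_1 - Δ_0) = -6
  1·m_1 + 4·m_2 + 1·m_3 = 6(Δ_2 - Δ_1) = 60
  1·m_2 + 4·m_3 + 1·m_4 = 6(Δ_3 - Δ_2) = -24
Clamped end conditions give two more equations: 2h_0·m_0 + h_0·m_1 = 6(Δ_0 - S'(1)) = -30 and h_3·m_3 + 2h_3·m_4 = 6(S'(5) - Δ_3) = -42.
Hence m_0 = -97/7, m_1 = -16/7, m_2 = 17, m_3 = -40/7, m_4 = -127/7.
On [4, 5], S(x) = 1 + 111/14·(x - 4) - 20/7·(x - 4)² - 29/14·(x - 4)³.
With (x - 4) = 2/3: S(14/3) = 832/189.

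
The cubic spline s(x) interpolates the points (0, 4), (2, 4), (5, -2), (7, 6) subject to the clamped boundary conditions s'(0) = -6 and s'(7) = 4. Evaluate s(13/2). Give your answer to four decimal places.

3.7305

With M_i denoting the second derivative at x_i, h_i = 2, 3, 2, and Δ_i = (y_(i+1) − y_i)/h_i = 0, -2, 4:
  2·M_0 + 10·M_1 + 3·M_2 = 6(Δ_1 - Δ_0) = -12
  3·M_1 + 10·M_2 + 2·M_3 = 6(Δ_2 - Δ_1) = 36
Clamped end conditions give two more equations: 2h_0·M_0 + h_0·M_1 = 6(Δ_0 - s'(0)) = 36 and h_2·M_2 + 2h_2·M_3 = 6(s'(7) - Δ_2) = 0.
Solving the tridiagonal system: M_0 = 93/8, M_1 = -21/4, M_2 = 23/4, M_3 = -23/8.
On [5, 7], s(x) = -2 + 9/8·(x - 5) + 23/8·(x - 5)² - 23/32·(x - 5)³.
With (x - 5) = 3/2: s(13/2) = 955/256.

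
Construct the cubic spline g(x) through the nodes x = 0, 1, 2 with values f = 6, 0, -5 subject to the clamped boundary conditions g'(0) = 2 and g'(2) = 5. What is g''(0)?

-24

Write m_i for g''(x_i). With h_i = 1, 1 and divided differences Δ_i = -6, -5, the continuity of g' gives the tridiagonal system
  1·m_0 + 4·m_1 + 1·m_2 = 6(Δ_1 - Δ_0) = 6
Clamped end conditions give two more equations: 2h_0·m_0 + h_0·m_1 = 6(Δ_0 - g'(0)) = -48 and h_1·m_1 + 2h_1·m_2 = 6(g'(2) - Δ_1) = 60.
Solving: m_0 = -24, m_1 = 0, m_2 = 30.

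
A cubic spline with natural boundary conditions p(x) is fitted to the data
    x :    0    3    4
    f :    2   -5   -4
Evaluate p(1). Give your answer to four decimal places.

With M_i denoting the second derivative at x_i, h_i = 3, 1, and Δ_i = (y_(i+1) − y_i)/h_i = -7/3, 1:
  3·M_0 + 8·M_1 + 1·M_2 = 6(Δ_1 - Δ_0) = 20
Natural end conditions: M_0 = M_2 = 0.
Forward elimination and back-substitution give M_0 = 0, M_1 = 5/2, M_2 = 0.
On [0, 3], p(x) = 2 - 43/12·x + 0·x² + 5/36·x³.
With x = 1: p(1) = -13/9.

-1.4444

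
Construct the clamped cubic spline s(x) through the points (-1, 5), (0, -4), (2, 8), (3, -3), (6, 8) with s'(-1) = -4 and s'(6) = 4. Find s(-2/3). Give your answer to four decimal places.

2.3704

Write m_i for s''(x_i). With h_i = 1, 2, 1, 3 and divided differences Δ_i = -9, 6, -11, 11/3, the continuity of s' gives the tridiagonal system
  1·m_0 + 6·m_1 + 2·m_2 = 6(Δ_1 - Δ_0) = 90
  2·m_1 + 6·m_2 + 1·m_3 = 6(Δ_2 - Δ_1) = -102
  1·m_2 + 8·m_3 + 3·m_4 = 6(Δ_3 - Δ_2) = 88
Clamped end conditions give two more equations: 2h_0·m_0 + h_0·m_1 = 6(Δ_0 - s'(-1)) = -30 and h_3·m_3 + 2h_3·m_4 = 6(s'(6) - Δ_3) = 2.
Solving: m_0 = -30, m_1 = 30, m_2 = -30, m_3 = 18, m_4 = -26/3.
On [-1, 0], s(x) = 5 - 4·(x + 1) - 15·(x + 1)² + 10·(x + 1)³.
With (x + 1) = 1/3: s(-2/3) = 64/27.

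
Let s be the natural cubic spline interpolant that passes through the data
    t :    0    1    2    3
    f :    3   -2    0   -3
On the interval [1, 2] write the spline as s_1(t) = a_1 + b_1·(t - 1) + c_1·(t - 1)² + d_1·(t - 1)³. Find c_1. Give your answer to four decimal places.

Put M_i = s'' at the i-th knot. Here h = (1, 1, 1) and Δ = (-5, 2, -3), so the interior equations h_(i-1)·M_(i-1) + 2(h_(i-1)+h_i)·M_i + h_i·M_(i+1) = 6(Δ_i − Δ_(i-1)) read
  1·M_0 + 4·M_1 + 1·M_2 = 6(Δ_1 - Δ_0) = 42
  1·M_1 + 4·M_2 + 1·M_3 = 6(Δ_2 - Δ_1) = -30
Natural end conditions: M_0 = M_3 = 0.
Solving the tridiagonal system: M_0 = 0, M_1 = 66/5, M_2 = -54/5, M_3 = 0.
On [1, 2], with s_1(t) = a_1 + b_1·(t - 1) + c_1·(t - 1)² + d_1·(t - 1)³: c_1 = M_1/2 = 33/5, d_1 = (M_2 - M_1)/(6h_1) = -4, b_1 = Δ_1 - h_1(2M_1 + M_2)/6 = -3/5.

6.6000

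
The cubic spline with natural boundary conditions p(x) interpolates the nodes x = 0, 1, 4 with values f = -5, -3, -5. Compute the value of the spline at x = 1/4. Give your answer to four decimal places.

-4.4219

Write m_i for p''(x_i). With h_i = 1, 3 and divided differences Δ_i = 2, -2/3, the continuity of p' gives the tridiagonal system
  1·m_0 + 8·m_1 + 3·m_2 = 6(Δ_1 - Δ_0) = -16
Natural end conditions: m_0 = m_2 = 0.
Solving: m_0 = 0, m_1 = -2, m_2 = 0.
On [0, 1], p(x) = -5 + 7/3·x + 0·x² - 1/3·x³.
With x = 1/4: p(1/4) = -283/64.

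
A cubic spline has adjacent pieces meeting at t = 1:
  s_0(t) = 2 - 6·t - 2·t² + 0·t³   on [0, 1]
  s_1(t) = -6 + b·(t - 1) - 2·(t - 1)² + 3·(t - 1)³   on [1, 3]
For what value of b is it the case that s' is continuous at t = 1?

s_0'(t) = -6 - 4·t + 0·t², so s_0'(1) = -10. On the right, s_1'(1) = b, so b = -10.

-10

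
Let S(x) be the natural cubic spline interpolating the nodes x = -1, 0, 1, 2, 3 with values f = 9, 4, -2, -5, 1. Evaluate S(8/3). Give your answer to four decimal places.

-1.6455

Write m_i for S''(x_i). With h_i = 1, 1, 1, 1 and divided differences Δ_i = -5, -6, -3, 6, the continuity of S' gives the tridiagonal system
  1·m_0 + 4·m_1 + 1·m_2 = 6(Δ_1 - Δ_0) = -6
  1·m_1 + 4·m_2 + 1·m_3 = 6(Δ_2 - Δ_1) = 18
  1·m_2 + 4·m_3 + 1·m_4 = 6(Δ_3 - Δ_2) = 54
Natural end conditions: m_0 = m_4 = 0.
Solving: m_0 = 0, m_1 = -27/14, m_2 = 12/7, m_3 = 183/14, m_4 = 0.
On [2, 3], S(x) = -5 + 23/14·(x - 2) + 183/28·(x - 2)² - 61/28·(x - 2)³.
With (x - 2) = 2/3: S(8/3) = -311/189.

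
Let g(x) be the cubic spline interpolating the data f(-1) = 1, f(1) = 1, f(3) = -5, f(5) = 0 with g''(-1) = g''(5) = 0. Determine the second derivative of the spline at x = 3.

With M_i denoting the second derivative at x_i, h_i = 2, 2, 2, and Δ_i = (y_(i+1) − y_i)/h_i = 0, -3, 5/2:
  2·M_0 + 8·M_1 + 2·M_2 = 6(Δ_1 - Δ_0) = -18
  2·M_1 + 8·M_2 + 2·M_3 = 6(Δ_2 - Δ_1) = 33
Natural end conditions: M_0 = M_3 = 0.
Solving the tridiagonal system: M_0 = 0, M_1 = -7/2, M_2 = 5, M_3 = 0.

5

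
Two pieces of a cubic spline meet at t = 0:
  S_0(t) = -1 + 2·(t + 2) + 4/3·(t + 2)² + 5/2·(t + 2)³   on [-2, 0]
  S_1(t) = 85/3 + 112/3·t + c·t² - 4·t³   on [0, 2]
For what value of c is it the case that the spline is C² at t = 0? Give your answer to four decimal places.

S_0''(t) = 8/3 + 15·(t + 2), so S_0''(0) = 98/3. On the right, S_1''(0) = 2c, so c = 49/3.

16.3333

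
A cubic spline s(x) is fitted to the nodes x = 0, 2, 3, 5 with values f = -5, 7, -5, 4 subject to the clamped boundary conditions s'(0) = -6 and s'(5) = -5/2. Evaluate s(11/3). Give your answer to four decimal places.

-4.5185

Let σ_i = s''(x_i). Step sizes h_i = 2, 1, 2; slopes of the chords Δ_i = (y_(i+1) - y_i)/h_i = 6, -12, 9/2.
  2·σ_0 + 6·σ_1 + 1·σ_2 = 6(Δ_1 - Δ_0) = -108
  1·σ_1 + 6·σ_2 + 2·σ_3 = 6(Δ_2 - Δ_1) = 99
Clamped end conditions give two more equations: 2h_0·σ_0 + h_0·σ_1 = 6(Δ_0 - s'(0)) = 72 and h_2·σ_2 + 2h_2·σ_3 = 6(s'(5) - Δ_2) = -42.
Forward elimination and back-substitution give σ_0 = 71/2, σ_1 = -35, σ_2 = 31, σ_3 = -26.
On [3, 5], s(x) = -5 - 15/2·(x - 3) + 31/2·(x - 3)² - 19/4·(x - 3)³.
With (x - 3) = 2/3: s(11/3) = -122/27.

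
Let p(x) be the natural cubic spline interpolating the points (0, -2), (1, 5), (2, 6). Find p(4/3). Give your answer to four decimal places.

5.8889

Write m_i for p''(x_i). With h_i = 1, 1 and divided differences Δ_i = 7, 1, the continuity of p' gives the tridiagonal system
  1·m_0 + 4·m_1 + 1·m_2 = 6(Δ_1 - Δ_0) = -36
Natural end conditions: m_0 = m_2 = 0.
Solving: m_0 = 0, m_1 = -9, m_2 = 0.
On [1, 2], p(x) = 5 + 4·(x - 1) - 9/2·(x - 1)² + 3/2·(x - 1)³.
With (x - 1) = 1/3: p(4/3) = 53/9.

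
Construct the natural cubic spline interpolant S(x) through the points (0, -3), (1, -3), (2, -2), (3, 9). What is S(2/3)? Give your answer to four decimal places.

Put M_i = S'' at the i-th knot. Here h = (1, 1, 1) and Δ = (0, 1, 11), so the interior equations h_(i-1)·M_(i-1) + 2(h_(i-1)+h_i)·M_i + h_i·M_(i+1) = 6(Δ_i − Δ_(i-1)) read
  1·M_0 + 4·M_1 + 1·M_2 = 6(Δ_1 - Δ_0) = 6
  1·M_1 + 4·M_2 + 1·M_3 = 6(Δ_2 - Δ_1) = 60
Natural end conditions: M_0 = M_3 = 0.
Solving: M_0 = 0, M_1 = -12/5, M_2 = 78/5, M_3 = 0.
On [0, 1], S(x) = -3 + 2/5·x + 0·x² - 2/5·x³.
With x = 2/3: S(2/3) = -77/27.

-2.8519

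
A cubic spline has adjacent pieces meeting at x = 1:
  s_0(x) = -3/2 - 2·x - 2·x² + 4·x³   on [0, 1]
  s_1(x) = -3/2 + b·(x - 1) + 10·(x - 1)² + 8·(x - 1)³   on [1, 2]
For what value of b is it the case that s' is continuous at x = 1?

s_0'(x) = -2 - 4·x + 12·x², so s_0'(1) = 6. On the right, s_1'(1) = b, so b = 6.

6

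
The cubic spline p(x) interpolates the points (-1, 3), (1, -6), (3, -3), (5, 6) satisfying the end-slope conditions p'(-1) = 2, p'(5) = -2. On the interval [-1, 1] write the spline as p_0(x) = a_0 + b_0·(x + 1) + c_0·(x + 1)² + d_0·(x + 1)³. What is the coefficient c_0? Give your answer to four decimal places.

Write M_i for p''(x_i). With h_i = 2, 2, 2 and divided differences Δ_i = -9/2, 3/2, 9/2, the continuity of p' gives the tridiagonal system
  2·M_0 + 8·M_1 + 2·M_2 = 6(Δ_1 - Δ_0) = 36
  2·M_1 + 8·M_2 + 2·M_3 = 6(Δ_2 - Δ_1) = 18
Clamped end conditions give two more equations: 2h_0·M_0 + h_0·M_1 = 6(Δ_0 - p'(-1)) = -39 and h_2·M_2 + 2h_2·M_3 = 6(p'(5) - Δ_2) = -39.
Hence M_0 = -397/30, M_1 = 209/30, M_2 = 101/30, M_3 = -343/30.
On [-1, 1], with p_0(x) = a_0 + b_0·(x + 1) + c_0·(x + 1)² + d_0·(x + 1)³: c_0 = M_0/2 = -397/60, d_0 = (M_1 - M_0)/(6h_0) = 101/60, b_0 = Δ_0 - h_0(2M_0 + M_1)/6 = 2.

-6.6167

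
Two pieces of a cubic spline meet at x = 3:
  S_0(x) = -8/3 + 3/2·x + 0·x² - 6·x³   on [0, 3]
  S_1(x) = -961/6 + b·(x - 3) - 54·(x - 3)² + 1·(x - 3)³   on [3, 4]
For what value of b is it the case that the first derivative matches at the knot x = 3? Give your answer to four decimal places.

-160.5000

S_0'(x) = 3/2 + 0·x - 18·x², so S_0'(3) = -321/2. On the right, S_1'(3) = b, so b = -321/2.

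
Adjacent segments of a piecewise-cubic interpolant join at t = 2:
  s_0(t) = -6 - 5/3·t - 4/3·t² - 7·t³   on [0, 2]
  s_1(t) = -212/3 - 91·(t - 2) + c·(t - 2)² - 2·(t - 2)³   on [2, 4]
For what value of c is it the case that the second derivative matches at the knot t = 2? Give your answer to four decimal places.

s_0''(t) = -8/3 - 42·t, so s_0''(2) = -260/3. On the right, s_1''(2) = 2c, so c = -130/3.

-43.3333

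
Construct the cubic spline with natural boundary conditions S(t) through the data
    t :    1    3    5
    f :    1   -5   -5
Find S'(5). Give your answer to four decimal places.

Let σ_i = S''(x_i). Step sizes h_i = 2, 2; slopes of the chords Δ_i = (y_(i+1) - y_i)/h_i = -3, 0.
  2·σ_0 + 8·σ_1 + 2·σ_2 = 6(Δ_1 - Δ_0) = 18
Natural end conditions: σ_0 = σ_2 = 0.
Hence σ_0 = 0, σ_1 = 9/4, σ_2 = 0.
On [3, 5], S'(t) = b_1 + 2c_1·(t - 3) + 3d_1·(t - 3)² with b_1 = Δ_1 - h_1(2σ_1 + σ_2)/6 = -3/2, c_1 = σ_1/2 = 9/8, d_1 = (σ_2 - σ_1)/(6h_1) = -3/16. So S'(5) = 3/4.

0.7500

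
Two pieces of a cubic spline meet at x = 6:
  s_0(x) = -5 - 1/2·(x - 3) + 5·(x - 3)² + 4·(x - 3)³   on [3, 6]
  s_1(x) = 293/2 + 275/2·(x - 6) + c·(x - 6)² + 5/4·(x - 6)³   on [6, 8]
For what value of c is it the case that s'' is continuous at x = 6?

s_0''(x) = 10 + 24·(x - 3), so s_0''(6) = 82. On the right, s_1''(6) = 2c, so c = 41.

41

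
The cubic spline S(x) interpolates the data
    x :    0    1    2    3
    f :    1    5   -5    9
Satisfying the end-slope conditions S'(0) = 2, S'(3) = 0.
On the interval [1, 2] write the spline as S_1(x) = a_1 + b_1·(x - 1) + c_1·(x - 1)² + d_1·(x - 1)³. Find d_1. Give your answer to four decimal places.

18.4000

With M_i denoting the second derivative at x_i, h_i = 1, 1, 1, and Δ_i = (y_(i+1) − y_i)/h_i = 4, -10, 14:
  1·M_0 + 4·M_1 + 1·M_2 = 6(Δ_1 - Δ_0) = -84
  1·M_1 + 4·M_2 + 1·M_3 = 6(Δ_2 - Δ_1) = 144
Clamped end conditions give two more equations: 2h_0·M_0 + h_0·M_1 = 6(Δ_0 - S'(0)) = 12 and h_2·M_2 + 2h_2·M_3 = 6(S'(3) - Δ_2) = -84.
Hence M_0 = 424/15, M_1 = -668/15, M_2 = 988/15, M_3 = -1124/15.
On [1, 2], with S_1(x) = a_1 + b_1·(x - 1) + c_1·(x - 1)² + d_1·(x - 1)³: c_1 = M_1/2 = -334/15, d_1 = (M_2 - M_1)/(6h_1) = 92/5, b_1 = Δ_1 - h_1(2M_1 + M_2)/6 = -92/15.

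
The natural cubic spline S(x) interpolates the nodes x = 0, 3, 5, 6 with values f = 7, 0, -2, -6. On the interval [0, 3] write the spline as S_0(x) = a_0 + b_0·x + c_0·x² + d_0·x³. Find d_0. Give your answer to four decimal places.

Write m_i for S''(x_i). With h_i = 3, 2, 1 and divided differences Δ_i = -7/3, -1, -4, the continuity of S' gives the tridiagonal system
  3·m_0 + 10·m_1 + 2·m_2 = 6(Δ_1 - Δ_0) = 8
  2·m_1 + 6·m_2 + 1·m_3 = 6(Δ_2 - Δ_1) = -18
Natural end conditions: m_0 = m_3 = 0.
Forward elimination and back-substitution give m_0 = 0, m_1 = 3/2, m_2 = -7/2, m_3 = 0.
On [0, 3], with S_0(x) = a_0 + b_0·x + c_0·x² + d_0·x³: c_0 = m_0/2 = 0, d_0 = (m_1 - m_0)/(6h_0) = 1/12, b_0 = Δ_0 - h_0(2m_0 + m_1)/6 = -37/12.

0.0833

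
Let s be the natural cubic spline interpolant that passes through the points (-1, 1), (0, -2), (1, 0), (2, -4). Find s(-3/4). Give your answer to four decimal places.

-0.1563

With M_i denoting the second derivative at x_i, h_i = 1, 1, 1, and Δ_i = (y_(i+1) − y_i)/h_i = -3, 2, -4:
  1·M_0 + 4·M_1 + 1·M_2 = 6(Δ_1 - Δ_0) = 30
  1·M_1 + 4·M_2 + 1·M_3 = 6(Δ_2 - Δ_1) = -36
Natural end conditions: M_0 = M_3 = 0.
Solving: M_0 = 0, M_1 = 52/5, M_2 = -58/5, M_3 = 0.
On [-1, 0], s(x) = 1 - 71/15·(x + 1) + 0·(x + 1)² + 26/15·(x + 1)³.
With (x + 1) = 1/4: s(-3/4) = -5/32.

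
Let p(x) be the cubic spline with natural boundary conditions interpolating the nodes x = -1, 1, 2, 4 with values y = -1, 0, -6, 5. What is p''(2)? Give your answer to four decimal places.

Let m_i = p''(x_i). Step sizes h_i = 2, 1, 2; slopes of the chords Δ_i = (y_(i+1) - y_i)/h_i = 1/2, -6, 11/2.
  2·m_0 + 6·m_1 + 1·m_2 = 6(Δ_1 - Δ_0) = -39
  1·m_1 + 6·m_2 + 2·m_3 = 6(Δ_2 - Δ_1) = 69
Natural end conditions: m_0 = m_3 = 0.
Forward elimination and back-substitution give m_0 = 0, m_1 = -303/35, m_2 = 453/35, m_3 = 0.

12.9429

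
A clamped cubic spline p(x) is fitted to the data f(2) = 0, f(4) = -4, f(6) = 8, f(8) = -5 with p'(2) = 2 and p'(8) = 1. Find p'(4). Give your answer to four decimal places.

With M_i denoting the second derivative at x_i, h_i = 2, 2, 2, and Δ_i = (y_(i+1) − y_i)/h_i = -2, 6, -13/2:
  2·M_0 + 8·M_1 + 2·M_2 = 6(Δ_1 - Δ_0) = 48
  2·M_1 + 8·M_2 + 2·M_3 = 6(Δ_2 - Δ_1) = -75
Clamped end conditions give two more equations: 2h_0·M_0 + h_0·M_1 = 6(Δ_0 - p'(2)) = -24 and h_2·M_2 + 2h_2·M_3 = 6(p'(8) - Δ_2) = 45.
Solving: M_0 = -77/6, M_1 = 41/3, M_2 = -107/6, M_3 = 121/6.
On [4, 6], p'(x) = b_1 + 2c_1·(x - 4) + 3d_1·(x - 4)² with b_1 = Δ_1 - h_1(2M_1 + M_2)/6 = 17/6, c_1 = M_1/2 = 41/6, d_1 = (M_2 - M_1)/(6h_1) = -21/8. So p'(4) = 17/6.

2.8333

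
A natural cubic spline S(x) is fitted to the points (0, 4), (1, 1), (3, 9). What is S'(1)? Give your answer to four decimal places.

Write M_i for S''(x_i). With h_i = 1, 2 and divided differences Δ_i = -3, 4, the continuity of S' gives the tridiagonal system
  1·M_0 + 6·M_1 + 2·M_2 = 6(Δ_1 - Δ_0) = 42
Natural end conditions: M_0 = M_2 = 0.
Solving the tridiagonal system: M_0 = 0, M_1 = 7, M_2 = 0.
On [1, 3], S'(x) = b_1 + 2c_1·(x - 1) + 3d_1·(x - 1)² with b_1 = Δ_1 - h_1(2M_1 + M_2)/6 = -2/3, c_1 = M_1/2 = 7/2, d_1 = (M_2 - M_1)/(6h_1) = -7/12. So S'(1) = -2/3.

-0.6667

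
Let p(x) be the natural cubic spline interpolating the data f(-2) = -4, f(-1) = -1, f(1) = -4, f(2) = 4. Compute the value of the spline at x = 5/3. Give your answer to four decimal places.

0.7222

With M_i denoting the second derivative at x_i, h_i = 1, 2, 1, and Δ_i = (y_(i+1) − y_i)/h_i = 3, -3/2, 8:
  1·M_0 + 6·M_1 + 2·M_2 = 6(Δ_1 - Δ_0) = -27
  2·M_1 + 6·M_2 + 1·M_3 = 6(Δ_2 - Δ_1) = 57
Natural end conditions: M_0 = M_3 = 0.
Solving: M_0 = 0, M_1 = -69/8, M_2 = 99/8, M_3 = 0.
On [1, 2], p(x) = -4 + 31/8·(x - 1) + 99/16·(x - 1)² - 33/16·(x - 1)³.
With (x - 1) = 2/3: p(5/3) = 13/18.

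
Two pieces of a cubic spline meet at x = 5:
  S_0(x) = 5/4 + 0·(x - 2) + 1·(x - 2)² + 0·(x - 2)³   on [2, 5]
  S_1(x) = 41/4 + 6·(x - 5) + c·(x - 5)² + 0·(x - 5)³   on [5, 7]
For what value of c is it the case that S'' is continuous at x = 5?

S_0''(x) = 2 + 0·(x - 2), so S_0''(5) = 2. On the right, S_1''(5) = 2c, so c = 1.

1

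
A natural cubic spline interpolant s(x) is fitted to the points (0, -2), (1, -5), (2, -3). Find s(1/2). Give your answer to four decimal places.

Write m_i for s''(x_i). With h_i = 1, 1 and divided differences Δ_i = -3, 2, the continuity of s' gives the tridiagonal system
  1·m_0 + 4·m_1 + 1·m_2 = 6(Δ_1 - Δ_0) = 30
Natural end conditions: m_0 = m_2 = 0.
Solving the tridiagonal system: m_0 = 0, m_1 = 15/2, m_2 = 0.
On [0, 1], s(x) = -2 - 17/4·x + 0·x² + 5/4·x³.
With x = 1/2: s(1/2) = -127/32.

-3.9688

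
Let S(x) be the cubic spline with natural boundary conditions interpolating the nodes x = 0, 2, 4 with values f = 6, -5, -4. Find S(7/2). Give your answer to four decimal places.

-4.9531

Let M_i = S''(x_i). Step sizes h_i = 2, 2; slopes of the chords Δ_i = (y_(i+1) - y_i)/h_i = -11/2, 1/2.
  2·M_0 + 8·M_1 + 2·M_2 = 6(Δ_1 - Δ_0) = 36
Natural end conditions: M_0 = M_2 = 0.
Solving the tridiagonal system: M_0 = 0, M_1 = 9/2, M_2 = 0.
On [2, 4], S(x) = -5 - 5/2·(x - 2) + 9/4·(x - 2)² - 3/8·(x - 2)³.
With (x - 2) = 3/2: S(7/2) = -317/64.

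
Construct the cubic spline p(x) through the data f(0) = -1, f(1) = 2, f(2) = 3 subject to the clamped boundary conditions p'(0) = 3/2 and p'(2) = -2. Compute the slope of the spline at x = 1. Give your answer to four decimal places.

With σ_i denoting the second derivative at x_i, h_i = 1, 1, and Δ_i = (y_(i+1) − y_i)/h_i = 3, 1:
  1·σ_0 + 4·σ_1 + 1·σ_2 = 6(Δ_1 - Δ_0) = -12
Clamped end conditions give two more equations: 2h_0·σ_0 + h_0·σ_1 = 6(Δ_0 - p'(0)) = 9 and h_1·σ_1 + 2h_1·σ_2 = 6(p'(2) - Δ_1) = -18.
Forward elimination and back-substitution give σ_0 = 23/4, σ_1 = -5/2, σ_2 = -31/4.
On [1, 2], p'(x) = b_1 + 2c_1·(x - 1) + 3d_1·(x - 1)² with b_1 = Δ_1 - h_1(2σ_1 + σ_2)/6 = 25/8, c_1 = σ_1/2 = -5/4, d_1 = (σ_2 - σ_1)/(6h_1) = -7/8. So p'(1) = 25/8.

3.1250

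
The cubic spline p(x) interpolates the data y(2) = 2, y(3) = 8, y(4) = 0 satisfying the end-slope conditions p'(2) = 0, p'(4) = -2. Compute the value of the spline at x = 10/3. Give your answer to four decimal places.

5.9259

With m_i denoting the second derivative at x_i, h_i = 1, 1, and Δ_i = (y_(i+1) − y_i)/h_i = 6, -8:
  1·m_0 + 4·m_1 + 1·m_2 = 6(Δ_1 - Δ_0) = -84
Clamped end conditions give two more equations: 2h_0·m_0 + h_0·m_1 = 6(Δ_0 - p'(2)) = 36 and h_1·m_1 + 2h_1·m_2 = 6(p'(4) - Δ_1) = 36.
Solving: m_0 = 38, m_1 = -40, m_2 = 38.
On [3, 4], p(x) = 8 - 1·(x - 3) - 20·(x - 3)² + 13·(x - 3)³.
With (x - 3) = 1/3: p(10/3) = 160/27.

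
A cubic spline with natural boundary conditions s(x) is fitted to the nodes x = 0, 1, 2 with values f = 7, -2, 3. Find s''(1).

Write M_i for s''(x_i). With h_i = 1, 1 and divided differences Δ_i = -9, 5, the continuity of s' gives the tridiagonal system
  1·M_0 + 4·M_1 + 1·M_2 = 6(Δ_1 - Δ_0) = 84
Natural end conditions: M_0 = M_2 = 0.
Hence M_0 = 0, M_1 = 21, M_2 = 0.

21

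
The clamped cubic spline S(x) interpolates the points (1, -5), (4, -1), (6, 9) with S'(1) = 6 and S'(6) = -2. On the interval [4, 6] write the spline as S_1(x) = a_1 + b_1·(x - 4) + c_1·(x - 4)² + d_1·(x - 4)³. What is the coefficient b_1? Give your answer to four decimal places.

Let m_i = S''(x_i). Step sizes h_i = 3, 2; slopes of the chords Δ_i = (y_(i+1) - y_i)/h_i = 4/3, 5.
  3·m_0 + 10·m_1 + 2·m_2 = 6(Δ_1 - Δ_0) = 22
Clamped end conditions give two more equations: 2h_0·m_0 + h_0·m_1 = 6(Δ_0 - S'(1)) = -28 and h_1·m_1 + 2h_1·m_2 = 6(S'(6) - Δ_1) = -42.
Hence m_0 = -127/15, m_1 = 38/5, m_2 = -143/10.
On [4, 6], with S_1(x) = a_1 + b_1·(x - 4) + c_1·(x - 4)² + d_1·(x - 4)³: c_1 = m_1/2 = 19/5, d_1 = (m_2 - m_1)/(6h_1) = -73/40, b_1 = Δ_1 - h_1(2m_1 + m_2)/6 = 47/10.

4.7000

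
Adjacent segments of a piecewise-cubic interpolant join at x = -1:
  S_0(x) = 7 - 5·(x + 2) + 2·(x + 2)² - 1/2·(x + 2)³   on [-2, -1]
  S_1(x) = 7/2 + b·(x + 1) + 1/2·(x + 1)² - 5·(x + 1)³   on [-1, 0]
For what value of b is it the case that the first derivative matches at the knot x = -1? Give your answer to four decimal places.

S_0'(x) = -5 + 4·(x + 2) - 3/2·(x + 2)², so S_0'(-1) = -5/2. On the right, S_1'(-1) = b, so b = -5/2.

-2.5000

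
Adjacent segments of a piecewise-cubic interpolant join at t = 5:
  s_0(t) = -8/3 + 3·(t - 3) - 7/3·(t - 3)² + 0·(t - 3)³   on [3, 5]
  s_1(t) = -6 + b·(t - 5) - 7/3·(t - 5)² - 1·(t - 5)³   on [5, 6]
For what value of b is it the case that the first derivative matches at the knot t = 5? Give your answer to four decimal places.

s_0'(t) = 3 - 14/3·(t - 3) + 0·(t - 3)², so s_0'(5) = -19/3. On the right, s_1'(5) = b, so b = -19/3.

-6.3333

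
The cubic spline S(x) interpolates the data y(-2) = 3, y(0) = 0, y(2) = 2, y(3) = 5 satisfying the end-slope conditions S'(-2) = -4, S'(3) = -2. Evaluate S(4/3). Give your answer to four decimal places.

0.1610

Put σ_i = S'' at the i-th knot. Here h = (2, 2, 1) and Δ = (-3/2, 1, 3), so the interior equations h_(i-1)·σ_(i-1) + 2(h_(i-1)+h_i)·σ_i + h_i·σ_(i+1) = 6(Δ_i − Δ_(i-1)) read
  2·σ_0 + 8·σ_1 + 2·σ_2 = 6(Δ_1 - Δ_0) = 15
  2·σ_1 + 6·σ_2 + 1·σ_3 = 6(Δ_2 - Δ_1) = 12
Clamped end conditions give two more equations: 2h_0·σ_0 + h_0·σ_1 = 6(Δ_0 - S'(-2)) = 15 and h_2·σ_2 + 2h_2·σ_3 = 6(S'(3) - Δ_2) = -30.
Solving the tridiagonal system: σ_0 = 181/46, σ_1 = -17/46, σ_2 = 116/23, σ_3 = -403/23.
On [0, 2], S(x) = 0 - 10/23·x - 17/92·x² + 83/184·x³.
With x = 4/3: S(4/3) = 100/621.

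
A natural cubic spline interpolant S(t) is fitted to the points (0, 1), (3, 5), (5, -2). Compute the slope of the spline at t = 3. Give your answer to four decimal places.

-1.5667

Write M_i for S''(x_i). With h_i = 3, 2 and divided differences Δ_i = 4/3, -7/2, the continuity of S' gives the tridiagonal system
  3·M_0 + 10·M_1 + 2·M_2 = 6(Δ_1 - Δ_0) = -29
Natural end conditions: M_0 = M_2 = 0.
Solving: M_0 = 0, M_1 = -29/10, M_2 = 0.
On [3, 5], S'(t) = b_1 + 2c_1·(t - 3) + 3d_1·(t - 3)² with b_1 = Δ_1 - h_1(2M_1 + M_2)/6 = -47/30, c_1 = M_1/2 = -29/20, d_1 = (M_2 - M_1)/(6h_1) = 29/120. So S'(3) = -47/30.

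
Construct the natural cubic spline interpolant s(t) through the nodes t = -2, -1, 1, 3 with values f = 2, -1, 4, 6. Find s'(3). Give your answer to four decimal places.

0.0909

Put M_i = s'' at the i-th knot. Here h = (1, 2, 2) and Δ = (-3, 5/2, 1), so the interior equations h_(i-1)·M_(i-1) + 2(h_(i-1)+h_i)·M_i + h_i·M_(i+1) = 6(Δ_i − Δ_(i-1)) read
  1·M_0 + 6·M_1 + 2·M_2 = 6(Δ_1 - Δ_0) = 33
  2·M_1 + 8·M_2 + 2·M_3 = 6(Δ_2 - Δ_1) = -9
Natural end conditions: M_0 = M_3 = 0.
Solving the tridiagonal system: M_0 = 0, M_1 = 141/22, M_2 = -30/11, M_3 = 0.
On [1, 3], s'(t) = b_2 + 2c_2·(t - 1) + 3d_2·(t - 1)² with b_2 = Δ_2 - h_2(2M_2 + M_3)/6 = 31/11, c_2 = M_2/2 = -15/11, d_2 = (M_3 - M_2)/(6h_2) = 5/22. So s'(3) = 1/11.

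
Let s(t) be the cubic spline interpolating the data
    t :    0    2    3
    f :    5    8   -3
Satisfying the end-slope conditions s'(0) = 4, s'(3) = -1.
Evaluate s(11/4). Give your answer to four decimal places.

-1.6367

Put M_i = s'' at the i-th knot. Here h = (2, 1) and Δ = (3/2, -11), so the interior equations h_(i-1)·M_(i-1) + 2(h_(i-1)+h_i)·M_i + h_i·M_(i+1) = 6(Δ_i − Δ_(i-1)) read
  2·M_0 + 6·M_1 + 1·M_2 = 6(Δ_1 - Δ_0) = -75
Clamped end conditions give two more equations: 2h_0·M_0 + h_0·M_1 = 6(Δ_0 - s'(0)) = -15 and h_1·M_1 + 2h_1·M_2 = 6(s'(3) - Δ_1) = 60.
Solving the tridiagonal system: M_0 = 85/12, M_1 = -65/3, M_2 = 245/6.
On [2, 3], s(t) = 8 - 127/12·(t - 2) - 65/6·(t - 2)² + 125/12·(t - 2)³.
With (t - 2) = 3/4: s(11/4) = -419/256.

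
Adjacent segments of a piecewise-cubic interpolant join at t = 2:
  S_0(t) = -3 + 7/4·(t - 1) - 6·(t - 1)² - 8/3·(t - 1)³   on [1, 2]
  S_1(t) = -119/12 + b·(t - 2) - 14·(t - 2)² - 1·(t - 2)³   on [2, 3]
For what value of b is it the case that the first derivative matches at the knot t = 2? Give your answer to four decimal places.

S_0'(t) = 7/4 - 12·(t - 1) - 8·(t - 1)², so S_0'(2) = -73/4. On the right, S_1'(2) = b, so b = -73/4.

-18.2500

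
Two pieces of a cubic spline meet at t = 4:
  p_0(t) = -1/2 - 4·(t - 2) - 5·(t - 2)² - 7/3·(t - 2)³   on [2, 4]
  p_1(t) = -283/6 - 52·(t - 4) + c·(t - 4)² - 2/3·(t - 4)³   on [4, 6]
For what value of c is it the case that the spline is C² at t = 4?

p_0''(t) = -10 - 14·(t - 2), so p_0''(4) = -38. On the right, p_1''(4) = 2c, so c = -19.

-19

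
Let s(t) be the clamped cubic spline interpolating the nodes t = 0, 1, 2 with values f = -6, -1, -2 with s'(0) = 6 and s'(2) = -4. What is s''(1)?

-8

With σ_i denoting the second derivative at x_i, h_i = 1, 1, and Δ_i = (y_(i+1) − y_i)/h_i = 5, -1:
  1·σ_0 + 4·σ_1 + 1·σ_2 = 6(Δ_1 - Δ_0) = -36
Clamped end conditions give two more equations: 2h_0·σ_0 + h_0·σ_1 = 6(Δ_0 - s'(0)) = -6 and h_1·σ_1 + 2h_1·σ_2 = 6(s'(2) - Δ_1) = -18.
Forward elimination and back-substitution give σ_0 = 1, σ_1 = -8, σ_2 = -5.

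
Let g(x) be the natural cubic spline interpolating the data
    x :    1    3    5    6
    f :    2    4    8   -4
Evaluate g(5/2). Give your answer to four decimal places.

2.4858

Put m_i = g'' at the i-th knot. Here h = (2, 2, 1) and Δ = (1, 2, -12), so the interior equations h_(i-1)·m_(i-1) + 2(h_(i-1)+h_i)·m_i + h_i·m_(i+1) = 6(Δ_i − Δ_(i-1)) read
  2·m_0 + 8·m_1 + 2·m_2 = 6(Δ_1 - Δ_0) = 6
  2·m_1 + 6·m_2 + 1·m_3 = 6(Δ_2 - Δ_1) = -84
Natural end conditions: m_0 = m_3 = 0.
Forward elimination and back-substitution give m_0 = 0, m_1 = 51/11, m_2 = -171/11, m_3 = 0.
On [1, 3], g(x) = 2 - 6/11·(x - 1) + 0·(x - 1)² + 17/44·(x - 1)³.
With (x - 1) = 3/2: g(5/2) = 875/352.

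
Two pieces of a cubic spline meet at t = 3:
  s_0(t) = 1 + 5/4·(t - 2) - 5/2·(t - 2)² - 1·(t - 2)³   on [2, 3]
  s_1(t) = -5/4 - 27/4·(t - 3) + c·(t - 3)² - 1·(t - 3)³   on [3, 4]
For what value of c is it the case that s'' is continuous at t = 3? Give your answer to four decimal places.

-5.5000

s_0''(t) = -5 - 6·(t - 2), so s_0''(3) = -11. On the right, s_1''(3) = 2c, so c = -11/2.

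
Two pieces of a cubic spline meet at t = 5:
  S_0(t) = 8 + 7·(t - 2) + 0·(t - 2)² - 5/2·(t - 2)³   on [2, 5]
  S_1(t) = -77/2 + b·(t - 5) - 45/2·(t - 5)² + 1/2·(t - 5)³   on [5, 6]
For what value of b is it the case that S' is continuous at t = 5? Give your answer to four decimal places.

S_0'(t) = 7 + 0·(t - 2) - 15/2·(t - 2)², so S_0'(5) = -121/2. On the right, S_1'(5) = b, so b = -121/2.

-60.5000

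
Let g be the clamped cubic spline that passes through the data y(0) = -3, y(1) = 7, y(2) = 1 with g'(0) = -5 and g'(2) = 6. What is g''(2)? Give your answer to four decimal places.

65.5000

With M_i denoting the second derivative at x_i, h_i = 1, 1, and Δ_i = (y_(i+1) − y_i)/h_i = 10, -6:
  1·M_0 + 4·M_1 + 1·M_2 = 6(Δ_1 - Δ_0) = -96
Clamped end conditions give two more equations: 2h_0·M_0 + h_0·M_1 = 6(Δ_0 - g'(0)) = 90 and h_1·M_1 + 2h_1·M_2 = 6(g'(2) - Δ_1) = 72.
Solving the tridiagonal system: M_0 = 149/2, M_1 = -59, M_2 = 131/2.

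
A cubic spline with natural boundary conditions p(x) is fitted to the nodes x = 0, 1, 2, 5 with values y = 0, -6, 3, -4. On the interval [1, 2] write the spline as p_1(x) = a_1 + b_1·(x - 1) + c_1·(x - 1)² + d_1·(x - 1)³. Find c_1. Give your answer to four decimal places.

12.7097

Let m_i = p''(x_i). Step sizes h_i = 1, 1, 3; slopes of the chords Δ_i = (y_(i+1) - y_i)/h_i = -6, 9, -7/3.
  1·m_0 + 4·m_1 + 1·m_2 = 6(Δ_1 - Δ_0) = 90
  1·m_1 + 8·m_2 + 3·m_3 = 6(Δ_2 - Δ_1) = -68
Natural end conditions: m_0 = m_3 = 0.
Hence m_0 = 0, m_1 = 788/31, m_2 = -362/31, m_3 = 0.
On [1, 2], with p_1(x) = a_1 + b_1·(x - 1) + c_1·(x - 1)² + d_1·(x - 1)³: c_1 = m_1/2 = 394/31, d_1 = (m_2 - m_1)/(6h_1) = -575/93, b_1 = Δ_1 - h_1(2m_1 + m_2)/6 = 230/93.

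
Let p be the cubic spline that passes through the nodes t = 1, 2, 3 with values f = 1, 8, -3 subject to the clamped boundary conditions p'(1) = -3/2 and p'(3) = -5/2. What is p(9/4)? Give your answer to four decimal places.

6.1172

With M_i denoting the second derivative at x_i, h_i = 1, 1, and Δ_i = (y_(i+1) − y_i)/h_i = 7, -11:
  1·M_0 + 4·M_1 + 1·M_2 = 6(Δ_1 - Δ_0) = -108
Clamped end conditions give two more equations: 2h_0·M_0 + h_0·M_1 = 6(Δ_0 - p'(1)) = 51 and h_1·M_1 + 2h_1·M_2 = 6(p'(3) - Δ_1) = 51.
Solving: M_0 = 52, M_1 = -53, M_2 = 52.
On [2, 3], p(t) = 8 - 2·(t - 2) - 53/2·(t - 2)² + 35/2·(t - 2)³.
With (t - 2) = 1/4: p(9/4) = 783/128.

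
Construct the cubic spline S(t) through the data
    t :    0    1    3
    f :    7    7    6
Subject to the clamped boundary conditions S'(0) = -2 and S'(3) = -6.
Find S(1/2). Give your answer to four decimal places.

Write m_i for S''(x_i). With h_i = 1, 2 and divided differences Δ_i = 0, -1/2, the continuity of S' gives the tridiagonal system
  1·m_0 + 6·m_1 + 2·m_2 = 6(Δ_1 - Δ_0) = -3
Clamped end conditions give two more equations: 2h_0·m_0 + h_0·m_1 = 6(Δ_0 - S'(0)) = 12 and h_1·m_1 + 2h_1·m_2 = 6(S'(3) - Δ_1) = -33.
Solving: m_0 = 31/6, m_1 = 5/3, m_2 = -109/12.
On [0, 1], S(t) = 7 - 2·t + 31/12·t² - 7/12·t³.
With t = 1/2: S(1/2) = 631/96.

6.5729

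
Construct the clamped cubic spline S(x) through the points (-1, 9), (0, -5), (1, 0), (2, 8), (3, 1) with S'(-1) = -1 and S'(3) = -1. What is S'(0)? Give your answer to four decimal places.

-9.6786

Put M_i = S'' at the i-th knot. Here h = (1, 1, 1, 1) and Δ = (-14, 5, 8, -7), so the interior equations h_(i-1)·M_(i-1) + 2(h_(i-1)+h_i)·M_i + h_i·M_(i+1) = 6(Δ_i − Δ_(i-1)) read
  1·M_0 + 4·M_1 + 1·M_2 = 6(Δ_1 - Δ_0) = 114
  1·M_1 + 4·M_2 + 1·M_3 = 6(Δ_2 - Δ_1) = 18
  1·M_2 + 4·M_3 + 1·M_4 = 6(Δ_3 - Δ_2) = -90
Clamped end conditions give two more equations: 2h_0·M_0 + h_0·M_1 = 6(Δ_0 - S'(-1)) = -78 and h_3·M_3 + 2h_3·M_4 = 6(S'(3) - Δ_3) = 36.
Solving the tridiagonal system: M_0 = -849/14, M_1 = 303/7, M_2 = 3/2, M_3 = -219/7, M_4 = 471/14.
On [0, 1], S'(x) = b_1 + 2c_1·x + 3d_1·x² with b_1 = Δ_1 - h_1(2M_1 + M_2)/6 = -271/28, c_1 = M_1/2 = 303/14, d_1 = (M_2 - M_1)/(6h_1) = -195/28. So S'(0) = -271/28.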